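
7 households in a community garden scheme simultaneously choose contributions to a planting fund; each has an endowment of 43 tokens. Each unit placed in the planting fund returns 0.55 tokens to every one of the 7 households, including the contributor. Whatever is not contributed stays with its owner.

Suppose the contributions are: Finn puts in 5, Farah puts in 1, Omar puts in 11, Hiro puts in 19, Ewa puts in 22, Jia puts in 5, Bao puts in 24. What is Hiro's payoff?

Total contributed: 5 + 1 + 11 + 19 + 22 + 5 + 24 = 87.
Each receives 0.55 × 87 = 47.85 from the planting fund.
Hiro keeps 43 − 19 = 24, so Hiro's payoff is 24 + 47.85 = 71.85.

71.85 tokens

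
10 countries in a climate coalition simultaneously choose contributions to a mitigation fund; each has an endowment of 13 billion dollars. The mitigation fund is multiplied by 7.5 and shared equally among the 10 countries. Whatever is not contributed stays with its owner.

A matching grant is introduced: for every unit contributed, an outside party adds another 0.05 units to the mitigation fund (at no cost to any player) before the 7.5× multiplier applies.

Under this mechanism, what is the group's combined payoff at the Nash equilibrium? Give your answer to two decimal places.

Even with the mechanism, each unit contributed returns only 7.5 × 1.05 / 10 = 0.7875 per unit of net cost, so contributing nothing is still dominant.
At the Nash equilibrium no one contributes; group total payoff = 10 × 13 = 130.

130.00 billion dollars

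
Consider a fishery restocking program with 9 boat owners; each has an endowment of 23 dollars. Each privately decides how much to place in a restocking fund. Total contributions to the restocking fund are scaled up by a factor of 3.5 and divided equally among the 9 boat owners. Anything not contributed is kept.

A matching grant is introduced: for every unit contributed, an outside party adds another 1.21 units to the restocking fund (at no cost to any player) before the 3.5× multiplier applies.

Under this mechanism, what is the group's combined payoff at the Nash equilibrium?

With the mechanism, a contributed unit returns 3.5 × 2.21 / 9 = 0.8594 per unit of net cost — still below 1 — so contributing 0 remains dominant for every player.
At the Nash equilibrium no one contributes; group total payoff = 9 × 23 = 207.

207.00 dollars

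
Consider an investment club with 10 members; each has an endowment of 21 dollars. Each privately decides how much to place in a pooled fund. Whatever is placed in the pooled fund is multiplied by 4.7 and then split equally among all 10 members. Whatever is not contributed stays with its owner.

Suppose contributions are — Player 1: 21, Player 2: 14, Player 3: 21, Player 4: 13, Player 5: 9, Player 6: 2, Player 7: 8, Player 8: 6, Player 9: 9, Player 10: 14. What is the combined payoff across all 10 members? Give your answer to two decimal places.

642.90 dollars

Total contributed: 21 + 14 + 21 + 13 + 9 + 2 + 8 + 6 + 9 + 14 = 117; total kept: 10 × 21 − 117 = 93.
The pooled fund pays out 4.7 × 117 = 549.90 in aggregate.
Group total = 93 + 549.90 = 642.90.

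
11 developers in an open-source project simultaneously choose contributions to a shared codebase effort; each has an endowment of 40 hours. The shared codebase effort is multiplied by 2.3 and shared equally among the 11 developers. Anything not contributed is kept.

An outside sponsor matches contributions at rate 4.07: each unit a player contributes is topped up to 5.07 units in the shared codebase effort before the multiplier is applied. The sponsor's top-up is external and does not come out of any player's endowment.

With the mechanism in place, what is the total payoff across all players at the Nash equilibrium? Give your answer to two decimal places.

5130.84 hours

Under the mechanism each unit contributed yields 2.3 × 5.07 / 11 = 1.0601 back to its contributor per unit of net cost, which exceeds 1, making full contribution the dominant choice for everyone.
So the Nash equilibrium is full contribution by all 11; the group earns 2.3 × 5.07 × 440 = 5130.84.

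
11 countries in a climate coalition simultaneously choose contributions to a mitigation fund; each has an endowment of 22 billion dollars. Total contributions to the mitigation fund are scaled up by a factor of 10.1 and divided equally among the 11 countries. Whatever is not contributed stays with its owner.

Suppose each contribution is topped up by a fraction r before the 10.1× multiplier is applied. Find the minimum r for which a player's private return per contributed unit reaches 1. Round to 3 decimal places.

0.089

With matching at rate r, one contributed unit becomes (1 + r) in the mitigation fund and returns 10.1 × (1 + r) / 11 to the contributor.
Setting this equal to 1: 1 + r = 11/10.1 = 1.0891.
So the minimum matching rate is r = 1.0891 − 1 = 0.089.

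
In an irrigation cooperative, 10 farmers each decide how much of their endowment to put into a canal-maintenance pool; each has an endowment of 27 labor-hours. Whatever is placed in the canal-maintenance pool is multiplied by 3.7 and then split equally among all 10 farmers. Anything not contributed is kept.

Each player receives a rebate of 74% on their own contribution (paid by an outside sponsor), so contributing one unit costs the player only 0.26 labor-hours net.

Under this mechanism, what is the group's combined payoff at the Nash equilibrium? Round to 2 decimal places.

With the mechanism, a contributed unit returns (3.7/10) / 0.26 = 1.4231 per unit of net cost to the contributor — now above 1 — so contributing fully is weakly dominant for every player.
So the Nash equilibrium is full contribution by all 10; the group earns 10 × (27 × 0.74 + 3.7 × 27) = 1198.80.

1198.80 labor-hours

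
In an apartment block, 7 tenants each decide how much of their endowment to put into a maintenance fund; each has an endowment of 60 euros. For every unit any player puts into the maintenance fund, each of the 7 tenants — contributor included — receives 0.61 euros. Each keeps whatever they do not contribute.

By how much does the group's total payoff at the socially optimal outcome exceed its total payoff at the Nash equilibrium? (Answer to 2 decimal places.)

1373.40 euros

The private return per contributed unit is 0.61 < 1, so contributing 0 is dominant for every player. At the Nash equilibrium everyone keeps their 60, and the group total is 7 × 60 = 420.
Each contributed unit returns 4.270 to the group as a whole (0.61 to each of 7 players), which exceeds 1, so the social optimum is full contribution: group total = 4.270 × 420 = 1793.40.
Efficiency loss = 1793.40 − 420 = 1373.40.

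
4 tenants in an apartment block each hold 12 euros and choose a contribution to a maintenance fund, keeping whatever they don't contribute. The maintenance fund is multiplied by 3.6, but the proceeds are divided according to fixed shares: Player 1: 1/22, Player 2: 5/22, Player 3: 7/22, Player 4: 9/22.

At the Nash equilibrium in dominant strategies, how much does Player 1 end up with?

15.93 euros

Player j's private return per contributed unit is 3.6 × (j's share). Contributing is weakly dominant for j when that share is at least 1/3.6 = 0.2778, and contributing 0 is dominant otherwise.
Player 3 and Player 4 are above the threshold, contributing 12 each; the remaining 2 contribute 0. Total contributed: 24.
Player 1 keeps 12 and receives 3.6 × 24 × 1/22 = 3.93 from the maintenance fund, for a payoff of 15.93.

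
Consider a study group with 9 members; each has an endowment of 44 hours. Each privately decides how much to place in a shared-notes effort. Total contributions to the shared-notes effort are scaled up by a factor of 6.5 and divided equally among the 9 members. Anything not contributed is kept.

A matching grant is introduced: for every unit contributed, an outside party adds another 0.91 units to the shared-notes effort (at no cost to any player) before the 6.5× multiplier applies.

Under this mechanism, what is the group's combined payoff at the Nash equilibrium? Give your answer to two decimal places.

With the mechanism, a contributed unit returns 6.5 × 1.91 / 9 = 1.3794 per unit of net cost to the contributor — now above 1 — so contributing fully is weakly dominant for every player.
So the Nash equilibrium is full contribution by all 9; the group earns 6.5 × 1.91 × 396 = 4916.34.

4916.34 hours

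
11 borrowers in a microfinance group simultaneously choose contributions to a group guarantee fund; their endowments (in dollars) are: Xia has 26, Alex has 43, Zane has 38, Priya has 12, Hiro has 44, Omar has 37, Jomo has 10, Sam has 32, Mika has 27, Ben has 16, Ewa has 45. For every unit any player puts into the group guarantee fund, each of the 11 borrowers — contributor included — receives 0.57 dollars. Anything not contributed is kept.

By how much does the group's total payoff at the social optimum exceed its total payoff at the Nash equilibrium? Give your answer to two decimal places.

The private return per contributed unit is 0.57 < 1 for everyone, so the Nash equilibrium is zero contribution and the group total is Σ E_j = 26 + 43 + 38 + 12 + 44 + 37 + 10 + 32 + 27 + 16 + 45 = 330.
Each contributed unit returns 6.270 to the group, so the social optimum is full contribution by everyone: group total = 6.270 × 330 = 2069.10.
Efficiency loss = (6.270 − 1) × 330 = 1739.10.

1739.10 dollars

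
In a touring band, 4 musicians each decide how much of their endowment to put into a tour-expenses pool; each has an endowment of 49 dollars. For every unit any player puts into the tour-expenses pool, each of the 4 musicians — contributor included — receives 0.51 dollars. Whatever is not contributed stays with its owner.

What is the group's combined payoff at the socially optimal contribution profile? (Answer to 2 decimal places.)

Each contributed unit returns 2.040 to the group as a whole (0.51 to each of 4 players), which exceeds 1, so the social optimum is full contribution: group total = 2.040 × 196 = 399.84.

399.84 dollars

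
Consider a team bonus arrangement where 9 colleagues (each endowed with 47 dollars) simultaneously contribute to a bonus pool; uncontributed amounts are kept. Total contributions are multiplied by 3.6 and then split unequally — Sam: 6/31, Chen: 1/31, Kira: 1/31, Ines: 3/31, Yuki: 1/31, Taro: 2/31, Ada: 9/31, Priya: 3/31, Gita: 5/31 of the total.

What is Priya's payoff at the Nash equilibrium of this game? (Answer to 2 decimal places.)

A player with share s gets back 3.6·s per unit contributed, so full contribution is dominant for anyone with s > 1/3.6 = 0.2778 and zero contribution is dominant for anyone below.
Only Ada (9/31) clears that bar, contributing 47; the remaining 8 contribute 0. Total contributed: 47.
Priya keeps 47 and receives 3.6 × 47 × 3/31 = 16.37 from the bonus pool, for a payoff of 63.37.

63.37 dollars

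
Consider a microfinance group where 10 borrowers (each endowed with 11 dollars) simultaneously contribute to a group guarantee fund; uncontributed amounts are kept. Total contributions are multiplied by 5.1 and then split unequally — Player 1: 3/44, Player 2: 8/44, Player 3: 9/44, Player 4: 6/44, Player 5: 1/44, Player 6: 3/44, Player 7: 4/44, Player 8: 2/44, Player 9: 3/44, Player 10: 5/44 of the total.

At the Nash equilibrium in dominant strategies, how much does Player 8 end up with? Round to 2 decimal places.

13.55 dollars

A player with share s gets back 5.1·s per unit contributed, so full contribution is dominant for anyone with s > 1/5.1 = 0.1961 and zero contribution is dominant for anyone below.
The only share above 0.1961 is Player 3's 9/44, contributing 11; the remaining 9 contribute 0. Total contributed: 11.
Player 8 keeps 11 and receives 5.1 × 11 × 2/44 = 2.55 from the group guarantee fund, for a payoff of 13.55.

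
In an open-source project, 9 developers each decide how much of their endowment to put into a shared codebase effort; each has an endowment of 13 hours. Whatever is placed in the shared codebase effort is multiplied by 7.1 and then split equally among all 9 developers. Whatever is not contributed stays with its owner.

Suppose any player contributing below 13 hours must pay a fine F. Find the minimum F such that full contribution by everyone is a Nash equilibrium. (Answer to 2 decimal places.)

Given the others contribute fully, the best deviation is to contribute 0 (any partial contribution still incurs the fine and gives up units whose private return 0.7889 is below 1).
Deviating from 13 to 0 saves 13 hours but forfeits the deviator's share of the drop in the shared codebase effort: 7.1/9 × 13 = 10.26.
So the deviation gain is 13 − 10.26 = 2.74, and the fine must be at least 2.74 hours to wipe it out.

2.74 hours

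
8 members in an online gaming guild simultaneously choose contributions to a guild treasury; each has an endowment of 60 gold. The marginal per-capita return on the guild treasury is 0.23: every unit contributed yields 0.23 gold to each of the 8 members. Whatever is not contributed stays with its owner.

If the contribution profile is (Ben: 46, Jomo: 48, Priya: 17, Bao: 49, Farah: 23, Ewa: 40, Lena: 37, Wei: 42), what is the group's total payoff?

733.68 gold

Total contributed: 46 + 48 + 17 + 49 + 23 + 40 + 37 + 42 = 302; total kept: 8 × 60 − 302 = 178.
The guild treasury pays out 0.23 × 8 × 302 = 555.68 in aggregate.
Group total = 178 + 555.68 = 733.68.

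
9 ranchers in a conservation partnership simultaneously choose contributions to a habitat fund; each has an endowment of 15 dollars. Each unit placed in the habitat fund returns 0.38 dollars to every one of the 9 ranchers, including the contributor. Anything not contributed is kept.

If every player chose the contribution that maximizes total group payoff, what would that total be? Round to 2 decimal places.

461.70 dollars

Each contributed unit returns 3.420 to the group as a whole (0.38 to each of 9 players), which exceeds 1, so the social optimum is full contribution: group total = 3.420 × 135 = 461.70.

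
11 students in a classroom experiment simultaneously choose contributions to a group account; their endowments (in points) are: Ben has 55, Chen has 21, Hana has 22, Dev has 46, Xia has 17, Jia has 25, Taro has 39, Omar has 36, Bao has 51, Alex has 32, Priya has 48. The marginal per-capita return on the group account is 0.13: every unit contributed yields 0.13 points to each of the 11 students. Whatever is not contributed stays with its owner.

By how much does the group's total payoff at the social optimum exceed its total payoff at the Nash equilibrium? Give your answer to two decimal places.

168.56 points

The private return per contributed unit is 0.13 < 1 for everyone, so the Nash equilibrium is zero contribution and the group total is Σ E_j = 55 + 21 + 22 + 46 + 17 + 25 + 39 + 36 + 51 + 32 + 48 = 392.
Each contributed unit returns 1.430 to the group, so the social optimum is full contribution by everyone: group total = 1.430 × 392 = 560.56.
Efficiency loss = (1.430 − 1) × 392 = 168.56.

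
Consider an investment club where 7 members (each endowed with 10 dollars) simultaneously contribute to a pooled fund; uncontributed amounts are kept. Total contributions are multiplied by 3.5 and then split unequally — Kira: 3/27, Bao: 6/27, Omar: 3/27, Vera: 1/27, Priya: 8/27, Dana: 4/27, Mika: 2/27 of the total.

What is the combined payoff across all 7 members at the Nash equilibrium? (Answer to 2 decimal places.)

Each unit j contributes comes back to j as 3.5 × (j's share), so j prefers to contribute only if that share exceeds 1/3.5 = 0.2857; otherwise keeping the unit dominates.
Priya alone (share 8/27) is above the threshold, contributing 10; the remaining 6 contribute 0. Total contributed: 10.
The pooled fund pays out 3.5 × 10 = 35.00 in total (split across the unequal shares, but the aggregate is all that matters for the group sum).
The 6 free-riders keep 10 each, adding 60. Group total = 60 + 35.00 = 95.00.

95.00 dollars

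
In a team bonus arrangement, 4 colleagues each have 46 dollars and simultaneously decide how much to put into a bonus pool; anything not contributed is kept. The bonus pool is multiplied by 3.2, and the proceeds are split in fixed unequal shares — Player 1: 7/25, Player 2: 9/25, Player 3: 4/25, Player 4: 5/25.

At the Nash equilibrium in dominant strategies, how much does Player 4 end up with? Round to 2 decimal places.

Each unit j contributes comes back to j as 3.2 × (j's share), so j prefers to contribute only if that share exceeds 1/3.2 = 0.3125; otherwise keeping the unit dominates.
Only Player 2 (9/25) clears that bar, contributing 46; the remaining 3 contribute 0. Total contributed: 46.
Player 4 keeps 46 and receives 3.2 × 46 × 5/25 = 29.44 from the bonus pool, for a payoff of 75.44.

75.44 dollars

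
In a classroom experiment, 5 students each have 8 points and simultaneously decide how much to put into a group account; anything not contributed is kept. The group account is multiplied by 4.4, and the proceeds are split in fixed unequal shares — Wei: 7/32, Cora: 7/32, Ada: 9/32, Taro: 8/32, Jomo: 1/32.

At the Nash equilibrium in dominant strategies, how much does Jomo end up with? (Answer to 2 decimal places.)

For player j, contributing a unit is worthwhile iff 4.4 × (j's share) ≥ 1, i.e. iff j's share is at least 0.2273.
Ada and Taro are above the threshold, contributing 8 each; the remaining 3 contribute 0. Total contributed: 16.
Jomo keeps 8 and receives 4.4 × 16 × 1/32 = 2.20 from the group account, for a payoff of 10.20.

10.20 points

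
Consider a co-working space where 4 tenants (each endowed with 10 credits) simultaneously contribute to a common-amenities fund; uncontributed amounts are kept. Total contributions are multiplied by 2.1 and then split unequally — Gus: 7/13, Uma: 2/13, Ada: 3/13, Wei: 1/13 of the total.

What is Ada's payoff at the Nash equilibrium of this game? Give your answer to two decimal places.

Each unit j contributes comes back to j as 2.1 × (j's share), so j prefers to contribute only if that share exceeds 1/2.1 = 0.4762; otherwise keeping the unit dominates.
Only Gus (7/13) clears that bar, contributing 10; the remaining 3 contribute 0. Total contributed: 10.
Ada keeps 10 and receives 2.1 × 10 × 3/13 = 4.85 from the common-amenities fund, for a payoff of 14.85.

14.85 credits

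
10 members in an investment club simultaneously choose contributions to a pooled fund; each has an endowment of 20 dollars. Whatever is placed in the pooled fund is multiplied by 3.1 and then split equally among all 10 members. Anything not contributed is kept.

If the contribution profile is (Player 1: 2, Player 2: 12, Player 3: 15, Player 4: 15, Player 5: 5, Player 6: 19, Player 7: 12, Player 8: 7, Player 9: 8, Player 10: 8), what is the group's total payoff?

416.30 dollars

Total contributed: 2 + 12 + 15 + 15 + 5 + 19 + 12 + 7 + 8 + 8 = 103; total kept: 10 × 20 − 103 = 97.
The pooled fund pays out 3.1 × 103 = 319.30 in aggregate.
Group total = 97 + 319.30 = 416.30.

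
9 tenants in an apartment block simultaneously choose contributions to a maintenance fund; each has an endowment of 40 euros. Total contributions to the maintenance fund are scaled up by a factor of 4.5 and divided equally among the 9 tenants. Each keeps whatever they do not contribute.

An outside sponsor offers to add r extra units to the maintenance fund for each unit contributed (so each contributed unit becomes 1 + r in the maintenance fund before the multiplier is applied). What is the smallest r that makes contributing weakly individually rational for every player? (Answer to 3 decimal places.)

1.000

With matching at rate r, one contributed unit becomes (1 + r) in the maintenance fund and returns 4.5 × (1 + r) / 9 to the contributor.
Setting this equal to 1: 1 + r = 9/4.5 = 2.0000.
So the minimum matching rate is r = 2.0000 − 1 = 1.000.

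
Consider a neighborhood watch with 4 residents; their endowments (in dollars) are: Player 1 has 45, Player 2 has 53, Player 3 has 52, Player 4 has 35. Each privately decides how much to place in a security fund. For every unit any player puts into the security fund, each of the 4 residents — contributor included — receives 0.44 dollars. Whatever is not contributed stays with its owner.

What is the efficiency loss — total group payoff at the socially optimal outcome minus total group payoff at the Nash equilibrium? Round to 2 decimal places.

The private return per contributed unit is 0.44 < 1 for everyone, so the Nash equilibrium is zero contribution and the group total is Σ E_j = 45 + 53 + 52 + 35 = 185.
Each contributed unit returns 1.760 to the group, so the social optimum is full contribution by everyone: group total = 1.760 × 185 = 325.60.
Efficiency loss = (1.760 − 1) × 185 = 140.60.

140.60 dollars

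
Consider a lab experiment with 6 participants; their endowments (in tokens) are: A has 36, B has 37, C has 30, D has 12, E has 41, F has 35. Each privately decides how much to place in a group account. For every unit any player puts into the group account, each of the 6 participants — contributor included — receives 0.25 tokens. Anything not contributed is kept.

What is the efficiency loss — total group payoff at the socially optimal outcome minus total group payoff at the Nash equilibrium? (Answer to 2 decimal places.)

The private return per contributed unit is 0.25 < 1 for everyone, so the Nash equilibrium is zero contribution and the group total is Σ E_j = 36 + 37 + 30 + 12 + 41 + 35 = 191.
Each contributed unit returns 1.500 to the group, so the social optimum is full contribution by everyone: group total = 1.500 × 191 = 286.50.
Efficiency loss = (1.500 − 1) × 191 = 95.50.

95.50 tokens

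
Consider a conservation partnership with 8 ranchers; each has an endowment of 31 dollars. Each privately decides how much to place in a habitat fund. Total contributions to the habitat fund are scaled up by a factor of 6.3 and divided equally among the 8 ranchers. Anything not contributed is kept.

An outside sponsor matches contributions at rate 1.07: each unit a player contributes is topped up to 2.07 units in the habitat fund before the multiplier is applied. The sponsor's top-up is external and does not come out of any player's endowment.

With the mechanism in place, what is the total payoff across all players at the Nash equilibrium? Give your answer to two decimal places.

3234.17 dollars

Under the mechanism each unit contributed yields 6.3 × 2.07 / 8 = 1.6301 back to its contributor per unit of net cost, which exceeds 1, making full contribution the dominant choice for everyone.
So the Nash equilibrium is full contribution by all 8; the group earns 6.3 × 2.07 × 248 = 3234.17.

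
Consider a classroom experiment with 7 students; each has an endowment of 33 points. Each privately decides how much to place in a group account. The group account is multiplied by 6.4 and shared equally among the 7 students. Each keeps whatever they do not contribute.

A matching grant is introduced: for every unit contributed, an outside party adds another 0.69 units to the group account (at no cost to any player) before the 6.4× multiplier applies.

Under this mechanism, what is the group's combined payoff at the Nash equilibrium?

Under the mechanism each unit contributed yields 6.4 × 1.69 / 7 = 1.5451 back to its contributor per unit of net cost, which exceeds 1, making full contribution the dominant choice for everyone.
So the Nash equilibrium is full contribution by all 7; the group earns 6.4 × 1.69 × 231 = 2498.50.

2498.50 points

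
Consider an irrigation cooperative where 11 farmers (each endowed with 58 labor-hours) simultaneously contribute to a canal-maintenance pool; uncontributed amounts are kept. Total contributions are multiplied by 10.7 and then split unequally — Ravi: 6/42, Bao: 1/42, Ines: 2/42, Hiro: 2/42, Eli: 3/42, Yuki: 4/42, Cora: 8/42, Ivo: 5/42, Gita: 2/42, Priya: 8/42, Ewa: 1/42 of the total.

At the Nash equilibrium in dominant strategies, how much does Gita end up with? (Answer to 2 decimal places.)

A player with share s gets back 10.7·s per unit contributed, so full contribution is dominant for anyone with s > 1/10.7 = 0.0935 and zero contribution is dominant for anyone below.
Ravi, Yuki, Cora, Ivo and Priya clear that bar, contributing 58 each; the remaining 6 contribute 0. Total contributed: 290.
Gita keeps 58 and receives 10.7 × 290 × 2/42 = 147.76 from the canal-maintenance pool, for a payoff of 205.76.

205.76 labor-hours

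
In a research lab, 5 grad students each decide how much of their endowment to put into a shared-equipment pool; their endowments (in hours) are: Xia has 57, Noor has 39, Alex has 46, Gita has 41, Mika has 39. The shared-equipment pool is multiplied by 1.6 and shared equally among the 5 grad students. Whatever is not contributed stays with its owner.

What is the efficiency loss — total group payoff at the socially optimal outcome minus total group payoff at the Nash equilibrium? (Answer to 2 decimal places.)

The private return per contributed unit is 1.6/5 = 0.3200 < 1 for every player regardless of endowment, so the Nash equilibrium is zero contribution and the group total is Σ E_j = 57 + 39 + 46 + 41 + 39 = 222.
Each contributed unit returns 1.600 to the group, so the social optimum is full contribution by everyone: group total = 1.600 × 222 = 355.20.
Efficiency loss = (1.600 − 1) × 222 = 133.20.

133.20 hours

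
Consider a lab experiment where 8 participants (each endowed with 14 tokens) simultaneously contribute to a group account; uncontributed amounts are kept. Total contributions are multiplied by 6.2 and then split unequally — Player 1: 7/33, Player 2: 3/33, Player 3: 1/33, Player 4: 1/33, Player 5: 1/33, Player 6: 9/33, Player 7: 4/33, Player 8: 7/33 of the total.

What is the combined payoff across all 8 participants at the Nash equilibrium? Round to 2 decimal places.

Each unit j contributes comes back to j as 6.2 × (j's share), so j prefers to contribute only if that share exceeds 1/6.2 = 0.1613; otherwise keeping the unit dominates.
Player 1, Player 6 and Player 8 clear that bar, contributing 14 each; the remaining 5 contribute 0. Total contributed: 42.
The group account pays out 6.2 × 42 = 260.40 in total (split across the unequal shares, but the aggregate is all that matters for the group sum).
The 5 free-riders keep 14 each, adding 70. Group total = 70 + 260.40 = 330.40.

330.40 tokens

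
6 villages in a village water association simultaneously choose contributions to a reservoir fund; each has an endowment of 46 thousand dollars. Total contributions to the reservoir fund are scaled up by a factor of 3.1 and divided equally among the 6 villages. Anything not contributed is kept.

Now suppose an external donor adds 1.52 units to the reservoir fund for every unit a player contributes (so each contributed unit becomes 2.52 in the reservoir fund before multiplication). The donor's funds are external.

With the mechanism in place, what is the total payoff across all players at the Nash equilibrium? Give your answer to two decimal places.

2156.11 thousand dollars

With the mechanism, a contributed unit returns 3.1 × 2.52 / 6 = 1.3020 per unit of net cost to the contributor — now above 1 — so contributing fully is weakly dominant for every player.
At the Nash equilibrium everyone contributes 46. Group total payoff = 3.1 × 2.52 × 276 = 2156.11.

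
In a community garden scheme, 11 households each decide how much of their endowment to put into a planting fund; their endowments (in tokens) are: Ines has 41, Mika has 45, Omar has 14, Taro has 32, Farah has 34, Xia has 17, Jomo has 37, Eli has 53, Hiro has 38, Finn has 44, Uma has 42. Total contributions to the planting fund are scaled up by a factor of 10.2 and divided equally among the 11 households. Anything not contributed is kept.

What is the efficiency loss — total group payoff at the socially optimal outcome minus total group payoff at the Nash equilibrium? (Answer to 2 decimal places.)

3652.40 tokens

The private return per contributed unit is 10.2/11 = 0.9273 < 1 for every player regardless of endowment, so the Nash equilibrium is zero contribution and the group total is Σ E_j = 41 + 45 + 14 + 32 + 34 + 17 + 37 + 53 + 38 + 44 + 42 = 397.
Each contributed unit returns 10.200 to the group, so the social optimum is full contribution by everyone: group total = 10.200 × 397 = 4049.40.
Efficiency loss = (10.200 − 1) × 397 = 3652.40.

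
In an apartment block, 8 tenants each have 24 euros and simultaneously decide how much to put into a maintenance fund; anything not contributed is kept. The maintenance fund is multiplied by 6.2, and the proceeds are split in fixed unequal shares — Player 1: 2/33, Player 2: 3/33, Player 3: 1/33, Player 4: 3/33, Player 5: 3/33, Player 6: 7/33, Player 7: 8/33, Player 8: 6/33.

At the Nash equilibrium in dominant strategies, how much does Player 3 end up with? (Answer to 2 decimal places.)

Player j's private return per contributed unit is 6.2 × (j's share). Contributing is weakly dominant for j when that share is at least 1/6.2 = 0.1613, and contributing 0 is dominant otherwise.
Player 6, Player 7 and Player 8 are above the threshold, contributing 24 each; the remaining 5 contribute 0. Total contributed: 72.
Player 3 keeps 24 and receives 6.2 × 72 × 1/33 = 13.53 from the maintenance fund, for a payoff of 37.53.

37.53 euros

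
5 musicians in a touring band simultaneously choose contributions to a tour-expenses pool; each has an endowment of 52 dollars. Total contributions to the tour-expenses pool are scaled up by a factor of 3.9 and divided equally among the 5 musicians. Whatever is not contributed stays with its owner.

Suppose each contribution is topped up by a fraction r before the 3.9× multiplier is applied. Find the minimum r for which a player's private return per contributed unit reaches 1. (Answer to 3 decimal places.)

0.282

With matching at rate r, one contributed unit becomes (1 + r) in the tour-expenses pool and returns 3.9 × (1 + r) / 5 to the contributor.
Setting this equal to 1: 1 + r = 5/3.9 = 1.2821.
So the minimum matching rate is r = 1.2821 − 1 = 0.282.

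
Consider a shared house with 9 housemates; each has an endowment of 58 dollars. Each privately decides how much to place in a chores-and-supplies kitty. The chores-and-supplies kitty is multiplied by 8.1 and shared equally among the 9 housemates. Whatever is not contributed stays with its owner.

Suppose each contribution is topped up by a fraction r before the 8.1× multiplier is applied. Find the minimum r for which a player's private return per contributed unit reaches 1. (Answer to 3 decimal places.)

With matching at rate r, one contributed unit becomes (1 + r) in the chores-and-supplies kitty and returns 8.1 × (1 + r) / 9 to the contributor.
Setting this equal to 1: 1 + r = 9/8.1 = 1.1111.
So the minimum matching rate is r = 1.1111 − 1 = 0.111.

0.111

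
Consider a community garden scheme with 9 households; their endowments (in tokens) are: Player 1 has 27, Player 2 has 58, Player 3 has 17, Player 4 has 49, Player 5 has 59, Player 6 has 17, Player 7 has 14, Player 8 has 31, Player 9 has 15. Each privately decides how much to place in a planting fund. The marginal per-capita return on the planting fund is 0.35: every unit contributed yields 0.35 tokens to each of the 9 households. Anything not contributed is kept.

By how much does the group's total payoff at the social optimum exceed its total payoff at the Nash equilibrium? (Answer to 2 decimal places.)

The private return per contributed unit is 0.35 < 1 for everyone, so the Nash equilibrium is zero contribution and the group total is Σ E_j = 27 + 58 + 17 + 49 + 59 + 17 + 14 + 31 + 15 = 287.
Each contributed unit returns 3.150 to the group, so the social optimum is full contribution by everyone: group total = 3.150 × 287 = 904.05.
Efficiency loss = (3.150 − 1) × 287 = 617.05.

617.05 tokens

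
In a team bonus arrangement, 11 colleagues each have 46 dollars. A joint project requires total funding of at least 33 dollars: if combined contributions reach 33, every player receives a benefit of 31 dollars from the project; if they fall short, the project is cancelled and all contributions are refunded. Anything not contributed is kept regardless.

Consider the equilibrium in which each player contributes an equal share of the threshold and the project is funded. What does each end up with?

Equal share of the threshold: 33/11 = 3.
At this profile no one gains by cutting their contribution: any cut drops the total below 33, the project is cancelled, contributions are refunded, and the deviator ends with 46, which is less than 46 − 3 + 31 = 74. Contributing more than 3 just wastes the excess. So contributing exactly 3 is a best response.
Each player's payoff: 46 − 3 + 31 = 74.

74 dollars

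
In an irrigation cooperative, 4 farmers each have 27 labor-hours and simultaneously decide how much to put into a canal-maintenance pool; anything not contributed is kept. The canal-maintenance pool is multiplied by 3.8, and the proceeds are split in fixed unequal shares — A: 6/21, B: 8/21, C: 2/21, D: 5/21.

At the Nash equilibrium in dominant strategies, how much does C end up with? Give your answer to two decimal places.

46.54 labor-hours

Player j's private return per contributed unit is 3.8 × (j's share). Contributing is weakly dominant for j when that share is at least 1/3.8 = 0.2632, and contributing 0 is dominant otherwise.
The shares above 0.2632 belong to A and B, contributing 27 each; the remaining 2 contribute 0. Total contributed: 54.
C keeps 27 and receives 3.8 × 54 × 2/21 = 19.54 from the canal-maintenance pool, for a payoff of 46.54.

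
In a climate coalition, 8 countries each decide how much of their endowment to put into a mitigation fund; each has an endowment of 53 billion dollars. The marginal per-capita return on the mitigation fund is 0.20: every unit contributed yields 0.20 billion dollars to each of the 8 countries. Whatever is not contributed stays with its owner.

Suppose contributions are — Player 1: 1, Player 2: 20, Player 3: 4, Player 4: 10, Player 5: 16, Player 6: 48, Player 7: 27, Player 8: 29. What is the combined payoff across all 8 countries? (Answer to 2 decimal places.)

517.00 billion dollars

Total contributed: 1 + 20 + 4 + 10 + 16 + 48 + 27 + 29 = 155; total kept: 8 × 53 − 155 = 269.
The mitigation fund pays out 0.20 × 8 × 155 = 248.00 in aggregate.
Group total = 269 + 248.00 = 517.00.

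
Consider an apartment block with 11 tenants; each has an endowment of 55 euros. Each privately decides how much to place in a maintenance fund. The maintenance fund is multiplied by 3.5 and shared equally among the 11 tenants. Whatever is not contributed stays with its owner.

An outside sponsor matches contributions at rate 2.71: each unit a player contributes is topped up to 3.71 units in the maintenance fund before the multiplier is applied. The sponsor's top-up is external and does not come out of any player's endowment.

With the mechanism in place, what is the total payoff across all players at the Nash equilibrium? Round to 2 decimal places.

7855.93 euros

With the mechanism, a contributed unit returns 3.5 × 3.71 / 11 = 1.1805 per unit of net cost to the contributor — now above 1 — so contributing fully is weakly dominant for every player.
At the Nash equilibrium everyone contributes 55. Group total payoff = 3.5 × 3.71 × 605 = 7855.93.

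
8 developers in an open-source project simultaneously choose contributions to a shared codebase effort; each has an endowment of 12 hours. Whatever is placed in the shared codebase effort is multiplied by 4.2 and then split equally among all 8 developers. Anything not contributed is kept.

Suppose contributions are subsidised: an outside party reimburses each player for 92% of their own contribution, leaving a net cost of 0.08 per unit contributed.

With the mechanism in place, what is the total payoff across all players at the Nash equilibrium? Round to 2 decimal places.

Under the mechanism each unit contributed yields (4.2/8) / 0.08 = 6.5625 back to its contributor per unit of net cost, which exceeds 1, making full contribution the dominant choice for everyone.
So the Nash equilibrium is full contribution by all 8; the group earns 8 × (12 × 0.92 + 4.2 × 12) = 491.52.

491.52 hours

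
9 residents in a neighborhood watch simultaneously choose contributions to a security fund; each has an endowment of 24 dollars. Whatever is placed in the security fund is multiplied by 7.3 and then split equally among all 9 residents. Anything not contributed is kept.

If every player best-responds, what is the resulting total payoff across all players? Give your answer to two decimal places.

Each contributed unit returns 7.3/9 = 0.8111 to its contributor — below 1 — so contributing 0 is dominant for every player. At the Nash equilibrium everyone keeps their 24, and the group total is 9 × 24 = 216.

216.00 dollars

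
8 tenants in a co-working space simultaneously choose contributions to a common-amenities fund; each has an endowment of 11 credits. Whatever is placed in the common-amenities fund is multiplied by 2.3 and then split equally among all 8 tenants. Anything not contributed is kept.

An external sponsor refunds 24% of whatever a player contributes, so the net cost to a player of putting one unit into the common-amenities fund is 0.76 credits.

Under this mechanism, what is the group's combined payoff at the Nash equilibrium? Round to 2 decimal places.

Even with the mechanism, each unit contributed returns only (2.3/8) / 0.76 = 0.3783 per unit of net cost, so contributing nothing is still dominant.
At the Nash equilibrium no one contributes; group total payoff = 8 × 11 = 88.

88.00 credits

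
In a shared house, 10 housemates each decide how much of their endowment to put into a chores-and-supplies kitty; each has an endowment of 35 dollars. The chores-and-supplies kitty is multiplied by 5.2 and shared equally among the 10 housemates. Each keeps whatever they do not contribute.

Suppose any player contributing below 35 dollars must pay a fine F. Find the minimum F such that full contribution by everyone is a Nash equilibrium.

Given the others contribute fully, the best deviation is to contribute 0 (any partial contribution still incurs the fine and gives up units whose private return 0.5200 is below 1).
Deviating from 35 to 0 saves 35 dollars but forfeits the deviator's share of the drop in the chores-and-supplies kitty: 5.2/10 × 35 = 18.20.
So the deviation gain is 35 − 18.20 = 16.80, and the fine must be at least 16.80 dollars to wipe it out.

16.80 dollars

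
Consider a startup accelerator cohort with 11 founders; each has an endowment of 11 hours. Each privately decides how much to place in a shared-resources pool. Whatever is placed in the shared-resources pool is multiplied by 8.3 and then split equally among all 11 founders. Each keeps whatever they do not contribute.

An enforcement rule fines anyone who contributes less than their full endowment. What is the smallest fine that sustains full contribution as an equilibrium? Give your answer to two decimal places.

2.70 hours

Given the others contribute fully, the best deviation is to contribute 0 (any partial contribution still incurs the fine and gives up units whose private return 0.7545 is below 1).
Deviating from 11 to 0 saves 11 hours but forfeits the deviator's share of the drop in the shared-resources pool: 8.3/11 × 11 = 8.30.
So the deviation gain is 11 − 8.30 = 2.70, and the fine must be at least 2.70 hours to wipe it out.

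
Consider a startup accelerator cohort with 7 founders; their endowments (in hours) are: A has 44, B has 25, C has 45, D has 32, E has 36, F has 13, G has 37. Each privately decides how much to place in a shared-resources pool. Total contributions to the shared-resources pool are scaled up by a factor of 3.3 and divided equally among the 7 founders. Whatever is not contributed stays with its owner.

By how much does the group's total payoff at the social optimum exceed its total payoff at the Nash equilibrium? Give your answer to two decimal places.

533.60 hours

The private return per contributed unit is 3.3/7 = 0.4714 < 1 for every player regardless of endowment, so the Nash equilibrium is zero contribution and the group total is Σ E_j = 44 + 25 + 45 + 32 + 36 + 13 + 37 = 232.
Each contributed unit returns 3.300 to the group, so the social optimum is full contribution by everyone: group total = 3.300 × 232 = 765.60.
Efficiency loss = (3.300 − 1) × 232 = 533.60.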